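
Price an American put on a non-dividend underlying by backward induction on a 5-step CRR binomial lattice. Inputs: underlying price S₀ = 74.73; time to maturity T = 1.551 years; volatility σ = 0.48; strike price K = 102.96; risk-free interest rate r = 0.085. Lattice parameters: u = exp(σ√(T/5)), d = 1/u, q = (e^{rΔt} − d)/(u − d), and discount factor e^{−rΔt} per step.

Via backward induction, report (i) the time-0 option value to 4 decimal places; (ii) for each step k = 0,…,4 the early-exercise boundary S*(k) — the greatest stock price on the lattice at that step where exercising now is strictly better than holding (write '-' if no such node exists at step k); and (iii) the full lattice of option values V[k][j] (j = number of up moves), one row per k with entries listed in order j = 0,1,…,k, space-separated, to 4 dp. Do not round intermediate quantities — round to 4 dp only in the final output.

price = 32.0942
boundary = - 57.1994 43.7812 57.1994 74.7300
tree:
32.0942
45.7606 19.2378
59.1788 30.3260 8.4305
69.4493 45.7606 15.4785 1.3509
77.3104 59.1788 28.2300 2.6825 0.0000
83.3275 69.4493 45.7606 5.3265 0.0000 0.0000

Δt=0.31020, u=1.30648, d=0.76541, q=0.48294, disc=e^(-rΔt)=0.97398
k=5 terminal: V=max(K-S,0) → 83.3275 69.4493 45.7606 5.3265 0.0000 0.0000
k=4: j=0 S=25.6496 intr=77.3104 cont=74.6312 V=77.3104[EX]; j=1 S=43.7812 intr=59.1788 cont=56.4996 V=59.1788[EX]; j=2 S=74.7300 intr=28.2300 cont=25.5507 V=28.2300[EX]; j=3 S=127.5565 intr=0.0000 cont=2.6825 V=2.6825[hold]; j=4 S=217.7260 intr=0.0000 cont=0.0000 V=0.0000[hold]  S*(4)=74.7300
k=3: j=0 S=33.5107 intr=69.4493 cont=66.7700 V=69.4493[EX]; j=1 S=57.1994 intr=45.7606 cont=43.0814 V=45.7606[EX]; j=2 S=97.6335 intr=5.3265 cont=15.4785 V=15.4785[hold]; j=3 S=166.6504 intr=0.0000 cont=1.3509 V=1.3509[hold]  S*(3)=57.1994
k=2: j=0 S=43.7812 intr=59.1788 cont=56.4996 V=59.1788[EX]; j=1 S=74.7300 intr=28.2300 cont=30.3260 V=30.3260[hold]; j=2 S=127.5565 intr=0.0000 cont=8.4305 V=8.4305[hold]  S*(2)=43.7812
k=1: j=0 S=57.1994 intr=45.7606 cont=44.0673 V=45.7606[EX]; j=1 S=97.6335 intr=5.3265 cont=19.2378 V=19.2378[hold]  S*(1)=57.1994
k=0: j=0 S=74.7300 intr=28.2300 cont=32.0942 V=32.0942[hold]  S*(0)=-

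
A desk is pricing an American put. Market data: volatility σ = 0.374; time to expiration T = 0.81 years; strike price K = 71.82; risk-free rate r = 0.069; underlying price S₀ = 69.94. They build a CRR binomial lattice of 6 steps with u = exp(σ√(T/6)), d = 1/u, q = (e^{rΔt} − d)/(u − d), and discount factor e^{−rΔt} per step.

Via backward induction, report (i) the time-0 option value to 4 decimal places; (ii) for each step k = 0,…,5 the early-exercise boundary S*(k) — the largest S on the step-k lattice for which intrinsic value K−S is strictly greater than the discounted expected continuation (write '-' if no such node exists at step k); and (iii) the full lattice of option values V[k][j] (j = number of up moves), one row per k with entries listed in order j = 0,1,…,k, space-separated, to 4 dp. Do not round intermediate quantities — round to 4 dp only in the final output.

price = 8.7163
boundary = - - 53.1334 46.3114 53.1334 60.9602
tree:
8.7163
13.0123 4.5775
18.6866 7.5736 1.6630
25.5086 12.1565 3.1260 0.2290
31.4546 18.6866 5.8447 0.4620 0.0000
36.6373 25.5086 10.8598 0.9319 0.0000 0.0000
41.1545 31.4546 18.6866 1.8800 0.0000 0.0000 0.0000

Δt=0.13500, u=1.14731, d=0.87161, q=0.49964, disc=e^(-rΔt)=0.99073
k=6 terminal: V=max(K-S,0) → 41.1545 31.4546 18.6866 1.8800 0.0000 0.0000 0.0000
k=5: j=0 S=35.1827 intr=36.6373 cont=35.9714 V=36.6373[EX]; j=1 S=46.3114 intr=25.5086 cont=24.8427 V=25.5086[EX]; j=2 S=60.9602 intr=10.8598 cont=10.1939 V=10.8598[EX]; j=3 S=80.2426 intr=0.0000 cont=0.9319 V=0.9319[hold]; j=4 S=105.6241 intr=0.0000 cont=0.0000 V=0.0000[hold]; j=5 S=139.0342 intr=0.0000 cont=0.0000 V=0.0000[hold]  S*(5)=60.9602
k=4: j=0 S=40.3654 intr=31.4546 cont=30.7887 V=31.4546[EX]; j=1 S=53.1334 intr=18.6866 cont=18.0207 V=18.6866[EX]; j=2 S=69.9400 intr=1.8800 cont=5.8447 V=5.8447[hold]; j=3 S=92.0628 intr=0.0000 cont=0.4620 V=0.4620[hold]; j=4 S=121.1832 intr=0.0000 cont=0.0000 V=0.0000[hold]  S*(4)=53.1334
k=3: j=0 S=46.3114 intr=25.5086 cont=24.8427 V=25.5086[EX]; j=1 S=60.9602 intr=10.8598 cont=12.1565 V=12.1565[hold]; j=2 S=80.2426 intr=0.0000 cont=3.1260 V=3.1260[hold]; j=3 S=105.6241 intr=0.0000 cont=0.2290 V=0.2290[hold]  S*(3)=46.3114
k=2: j=0 S=53.1334 intr=18.6866 cont=18.6626 V=18.6866[EX]; j=1 S=69.9400 intr=1.8800 cont=7.5736 V=7.5736[hold]; j=2 S=92.0628 intr=0.0000 cont=1.6630 V=1.6630[hold]  S*(2)=53.1334
k=1: j=0 S=60.9602 intr=10.8598 cont=13.0123 V=13.0123[hold]; j=1 S=80.2426 intr=0.0000 cont=4.5775 V=4.5775[hold]  S*(1)=-
k=0: j=0 S=69.9400 intr=1.8800 cont=8.7163 V=8.7163[hold]  S*(0)=-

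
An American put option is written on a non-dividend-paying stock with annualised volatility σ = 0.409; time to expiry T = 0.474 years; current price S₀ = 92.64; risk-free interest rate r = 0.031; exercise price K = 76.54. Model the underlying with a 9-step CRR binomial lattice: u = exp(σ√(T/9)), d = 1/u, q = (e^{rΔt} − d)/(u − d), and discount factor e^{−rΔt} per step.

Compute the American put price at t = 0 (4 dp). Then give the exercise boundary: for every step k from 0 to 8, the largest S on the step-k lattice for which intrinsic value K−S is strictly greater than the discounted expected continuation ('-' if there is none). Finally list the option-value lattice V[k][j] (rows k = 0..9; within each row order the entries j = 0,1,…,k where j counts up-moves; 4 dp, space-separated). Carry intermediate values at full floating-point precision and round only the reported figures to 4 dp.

price = 3.3838
boundary = - - - - - - 52.7491 57.9401 63.6419
tree:
3.3838
5.0422 1.6358
7.3377 2.6241 0.5929
10.3875 4.1271 1.0385 0.1222
14.2386 6.3371 1.7966 0.2379 0.0000
18.8007 9.4469 3.0596 0.4628 0.0000 0.0000
23.7909 13.5703 5.1045 0.9006 0.0000 0.0000 0.0000
28.5168 18.5999 8.2805 1.7524 0.0000 0.0000 0.0000 0.0000
32.8193 23.7909 12.8981 3.4100 0.0000 0.0000 0.0000 0.0000 0.0000
36.7363 28.5168 18.5999 6.6352 0.0000 0.0000 0.0000 0.0000 0.0000 0.0000

params: Δt=0.05267 u=1.09841 d=0.91041 q=0.48524 e^(-rΔt)=0.99837
t_9 payoffs: 36.7363 28.5168 18.5999 6.6352 0.0000 0.0000 0.0000 0.0000 0.0000 0.0000
t_8: node(8,0) S=43.7207 payoff=32.8193 vs cont=32.6944 → 32.8193 [stop]  node(8,1) S=52.7491 payoff=23.7909 vs cont=23.6660 → 23.7909 [stop]  node(8,2) S=63.6419 payoff=12.8981 vs cont=12.7733 → 12.8981 [stop]  node(8,3) S=76.7840 payoff=0.0000 vs cont=3.4100 → 3.4100 [wait]  node(8,4) S=92.6400 payoff=0.0000 vs cont=0.0000 → 0.0000 [wait]  node(8,5) S=111.7703 payoff=0.0000 vs cont=0.0000 → 0.0000 [wait]  node(8,6) S=134.8510 payoff=0.0000 vs cont=0.0000 → 0.0000 [wait]  node(8,7) S=162.6979 payoff=0.0000 vs cont=0.0000 → 0.0000 [wait]  node(8,8) S=196.2952 payoff=0.0000 vs cont=0.0000 → 0.0000 [wait]  ⇒ S*(8)=63.6419
t_7: node(7,0) S=48.0232 payoff=28.5168 vs cont=28.3919 → 28.5168 [stop]  node(7,1) S=57.9401 payoff=18.5999 vs cont=18.4751 → 18.5999 [stop]  node(7,2) S=69.9048 payoff=6.6352 vs cont=8.2805 → 8.2805 [wait]  node(7,3) S=84.3402 payoff=0.0000 vs cont=1.7524 → 1.7524 [wait]  node(7,4) S=101.7566 payoff=0.0000 vs cont=0.0000 → 0.0000 [wait]  node(7,5) S=122.7694 payoff=0.0000 vs cont=0.0000 → 0.0000 [wait]  node(7,6) S=148.1215 payoff=0.0000 vs cont=0.0000 → 0.0000 [wait]  node(7,7) S=178.7087 payoff=0.0000 vs cont=0.0000 → 0.0000 [wait]  ⇒ S*(7)=57.9401
t_6: node(6,0) S=52.7491 payoff=23.7909 vs cont=23.6660 → 23.7909 [stop]  node(6,1) S=63.6419 payoff=12.8981 vs cont=13.5703 → 13.5703 [wait]  node(6,2) S=76.7840 payoff=0.0000 vs cont=5.1045 → 5.1045 [wait]  node(6,3) S=92.6400 payoff=0.0000 vs cont=0.9006 → 0.9006 [wait]  node(6,4) S=111.7703 payoff=0.0000 vs cont=0.0000 → 0.0000 [wait]  node(6,5) S=134.8510 payoff=0.0000 vs cont=0.0000 → 0.0000 [wait]  node(6,6) S=162.6979 payoff=0.0000 vs cont=0.0000 → 0.0000 [wait]  ⇒ S*(6)=52.7491
t_5: node(5,0) S=57.9401 payoff=18.5999 vs cont=18.8007 → 18.8007 [wait]  node(5,1) S=69.9048 payoff=6.6352 vs cont=9.4469 → 9.4469 [wait]  node(5,2) S=84.3402 payoff=0.0000 vs cont=3.0596 → 3.0596 [wait]  node(5,3) S=101.7566 payoff=0.0000 vs cont=0.4628 → 0.4628 [wait]  node(5,4) S=122.7694 payoff=0.0000 vs cont=0.0000 → 0.0000 [wait]  node(5,5) S=148.1215 payoff=0.0000 vs cont=0.0000 → 0.0000 [wait]  ⇒ S*(5)=-
t_4: node(4,0) S=63.6419 payoff=12.8981 vs cont=14.2386 → 14.2386 [wait]  node(4,1) S=76.7840 payoff=0.0000 vs cont=6.3371 → 6.3371 [wait]  node(4,2) S=92.6400 payoff=0.0000 vs cont=1.7966 → 1.7966 [wait]  node(4,3) S=111.7703 payoff=0.0000 vs cont=0.2379 → 0.2379 [wait]  node(4,4) S=134.8510 payoff=0.0000 vs cont=0.0000 → 0.0000 [wait]  ⇒ S*(4)=-
t_3: node(3,0) S=69.9048 payoff=6.6352 vs cont=10.3875 → 10.3875 [wait]  node(3,1) S=84.3402 payoff=0.0000 vs cont=4.1271 → 4.1271 [wait]  node(3,2) S=101.7566 payoff=0.0000 vs cont=1.0385 → 1.0385 [wait]  node(3,3) S=122.7694 payoff=0.0000 vs cont=0.1222 → 0.1222 [wait]  ⇒ S*(3)=-
t_2: node(2,0) S=76.7840 payoff=0.0000 vs cont=7.3377 → 7.3377 [wait]  node(2,1) S=92.6400 payoff=0.0000 vs cont=2.6241 → 2.6241 [wait]  node(2,2) S=111.7703 payoff=0.0000 vs cont=0.5929 → 0.5929 [wait]  ⇒ S*(2)=-
t_1: node(1,0) S=84.3402 payoff=0.0000 vs cont=5.0422 → 5.0422 [wait]  node(1,1) S=101.7566 payoff=0.0000 vs cont=1.6358 → 1.6358 [wait]  ⇒ S*(1)=-
t_0: node(0,0) S=92.6400 payoff=0.0000 vs cont=3.3838 → 3.3838 [wait]  ⇒ S*(0)=-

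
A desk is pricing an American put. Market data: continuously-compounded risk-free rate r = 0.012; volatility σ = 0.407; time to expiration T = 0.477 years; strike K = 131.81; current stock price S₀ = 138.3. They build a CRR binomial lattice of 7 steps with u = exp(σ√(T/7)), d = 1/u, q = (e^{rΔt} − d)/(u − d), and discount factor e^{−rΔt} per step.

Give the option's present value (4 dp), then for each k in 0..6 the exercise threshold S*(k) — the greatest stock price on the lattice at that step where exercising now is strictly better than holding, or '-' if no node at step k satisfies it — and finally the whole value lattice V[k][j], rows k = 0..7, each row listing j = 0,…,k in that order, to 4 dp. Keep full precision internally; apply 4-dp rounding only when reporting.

price = 12.0999
boundary = - - - - 90.4185 100.5538 111.8252
tree:
12.0999
17.3033 6.4225
24.0232 9.9741 2.5442
32.1986 15.1115 4.3653 0.5543
41.3915 22.1868 7.3893 1.0613 0.0000
50.5052 31.2562 12.2930 2.0321 0.0000 0.0000
58.7003 41.3915 19.9848 3.8908 0.0000 0.0000 0.0000
66.0694 50.5052 31.2562 7.4499 0.0000 0.0000 0.0000 0.0000

params: Δt=0.06814 u=1.11209 d=0.89921 q=0.47731 e^(-rΔt)=0.99918
t_7 payoffs: 66.0694 50.5052 31.2562 7.4499 0.0000 0.0000 0.0000 0.0000
t_6: node(6,0) S=73.1097 payoff=58.7003 vs cont=58.5926 → 58.7003 [stop]  node(6,1) S=90.4185 payoff=41.3915 vs cont=41.2837 → 41.3915 [stop]  node(6,2) S=111.8252 payoff=19.9848 vs cont=19.8770 → 19.9848 [stop]  node(6,3) S=138.3000 payoff=0.0000 vs cont=3.8908 → 3.8908 [wait]  node(6,4) S=171.0427 payoff=0.0000 vs cont=0.0000 → 0.0000 [wait]  node(6,5) S=211.5373 payoff=0.0000 vs cont=0.0000 → 0.0000 [wait]  node(6,6) S=261.6191 payoff=0.0000 vs cont=0.0000 → 0.0000 [wait]  ⇒ S*(6)=111.8252
t_5: node(5,0) S=81.3048 payoff=50.5052 vs cont=50.3975 → 50.5052 [stop]  node(5,1) S=100.5538 payoff=31.2562 vs cont=31.1484 → 31.2562 [stop]  node(5,2) S=124.3601 payoff=7.4499 vs cont=12.2930 → 12.2930 [wait]  node(5,3) S=153.8025 payoff=0.0000 vs cont=2.0321 → 2.0321 [wait]  node(5,4) S=190.2154 payoff=0.0000 vs cont=0.0000 → 0.0000 [wait]  node(5,5) S=235.2492 payoff=0.0000 vs cont=0.0000 → 0.0000 [wait]  ⇒ S*(5)=100.5538
t_4: node(4,0) S=90.4185 payoff=41.3915 vs cont=41.2837 → 41.3915 [stop]  node(4,1) S=111.8252 payoff=19.9848 vs cont=22.1868 → 22.1868 [wait]  node(4,2) S=138.3000 payoff=0.0000 vs cont=7.3893 → 7.3893 [wait]  node(4,3) S=171.0427 payoff=0.0000 vs cont=1.0613 → 1.0613 [wait]  node(4,4) S=211.5373 payoff=0.0000 vs cont=0.0000 → 0.0000 [wait]  ⇒ S*(4)=90.4185
t_3: node(3,0) S=100.5538 payoff=31.2562 vs cont=32.1986 → 32.1986 [wait]  node(3,1) S=124.3601 payoff=7.4499 vs cont=15.1115 → 15.1115 [wait]  node(3,2) S=153.8025 payoff=0.0000 vs cont=4.3653 → 4.3653 [wait]  node(3,3) S=190.2154 payoff=0.0000 vs cont=0.5543 → 0.5543 [wait]  ⇒ S*(3)=-
t_2: node(2,0) S=111.8252 payoff=19.9848 vs cont=24.0232 → 24.0232 [wait]  node(2,1) S=138.3000 payoff=0.0000 vs cont=9.9741 → 9.9741 [wait]  node(2,2) S=171.0427 payoff=0.0000 vs cont=2.5442 → 2.5442 [wait]  ⇒ S*(2)=-
t_1: node(1,0) S=124.3601 payoff=7.4499 vs cont=17.3033 → 17.3033 [wait]  node(1,1) S=153.8025 payoff=0.0000 vs cont=6.4225 → 6.4225 [wait]  ⇒ S*(1)=-
t_0: node(0,0) S=138.3000 payoff=0.0000 vs cont=12.0999 → 12.0999 [wait]  ⇒ S*(0)=-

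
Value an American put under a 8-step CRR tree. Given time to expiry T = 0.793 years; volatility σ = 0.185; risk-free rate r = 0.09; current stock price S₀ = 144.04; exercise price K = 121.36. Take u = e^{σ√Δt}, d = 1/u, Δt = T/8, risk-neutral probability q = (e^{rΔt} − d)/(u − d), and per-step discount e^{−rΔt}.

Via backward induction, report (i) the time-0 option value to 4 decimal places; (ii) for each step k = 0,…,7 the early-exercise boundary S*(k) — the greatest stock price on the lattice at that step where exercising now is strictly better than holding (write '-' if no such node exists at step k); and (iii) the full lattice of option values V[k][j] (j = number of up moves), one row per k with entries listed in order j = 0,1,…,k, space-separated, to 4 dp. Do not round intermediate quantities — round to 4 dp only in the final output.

Δt=0.09913, u=1.05998, d=0.94342, q=0.56232, disc=e^(-rΔt)=0.99112
k=8 terminal: V=max(K-S,0) → 30.9707 19.8033 7.2562 0.0000 0.0000 0.0000 0.0000 0.0000 0.0000
k=7: j=0 S=95.8104 intr=25.5496 cont=24.4717 V=25.5496[EX]; j=1 S=107.6476 intr=13.7124 cont=12.6345 V=13.7124[EX]; j=2 S=120.9472 intr=0.4128 cont=3.1477 V=3.1477[hold]; j=3 S=135.8900 intr=0.0000 cont=0.0000 V=0.0000[hold]; j=4 S=152.6788 intr=0.0000 cont=0.0000 V=0.0000[hold]; j=5 S=171.5420 intr=0.0000 cont=0.0000 V=0.0000[hold]; j=6 S=192.7356 intr=0.0000 cont=0.0000 V=0.0000[hold]; j=7 S=216.5476 intr=0.0000 cont=0.0000 V=0.0000[hold]  S*(7)=107.6476
k=6: j=0 S=101.5567 intr=19.8033 cont=18.7254 V=19.8033[EX]; j=1 S=114.1038 intr=7.2562 cont=7.7026 V=7.7026[hold]; j=2 S=128.2011 intr=0.0000 cont=1.3654 V=1.3654[hold]; j=3 S=144.0400 intr=0.0000 cont=0.0000 V=0.0000[hold]; j=4 S=161.8358 intr=0.0000 cont=0.0000 V=0.0000[hold]; j=5 S=181.8302 intr=0.0000 cont=0.0000 V=0.0000[hold]; j=6 S=204.2950 intr=0.0000 cont=0.0000 V=0.0000[hold]  S*(6)=101.5567
k=5: j=0 S=107.6476 intr=13.7124 cont=12.8833 V=13.7124[EX]; j=1 S=120.9472 intr=0.4128 cont=4.1023 V=4.1023[hold]; j=2 S=135.8900 intr=0.0000 cont=0.5923 V=0.5923[hold]; j=3 S=152.6788 intr=0.0000 cont=0.0000 V=0.0000[hold]; j=4 S=171.5420 intr=0.0000 cont=0.0000 V=0.0000[hold]; j=5 S=192.7356 intr=0.0000 cont=0.0000 V=0.0000[hold]  S*(5)=107.6476
k=4: j=0 S=114.1038 intr=7.2562 cont=8.2346 V=8.2346[hold]; j=1 S=128.2011 intr=0.0000 cont=2.1096 V=2.1096[hold]; j=2 S=144.0400 intr=0.0000 cont=0.2569 V=0.2569[hold]; j=3 S=161.8358 intr=0.0000 cont=0.0000 V=0.0000[hold]; j=4 S=181.8302 intr=0.0000 cont=0.0000 V=0.0000[hold]  S*(4)=-
k=3: j=0 S=120.9472 intr=0.4128 cont=4.7478 V=4.7478[hold]; j=1 S=135.8900 intr=0.0000 cont=1.0583 V=1.0583[hold]; j=2 S=152.6788 intr=0.0000 cont=0.1115 V=0.1115[hold]; j=3 S=171.5420 intr=0.0000 cont=0.0000 V=0.0000[hold]  S*(3)=-
k=2: j=0 S=128.2011 intr=0.0000 cont=2.6494 V=2.6494[hold]; j=1 S=144.0400 intr=0.0000 cont=0.5212 V=0.5212[hold]; j=2 S=161.8358 intr=0.0000 cont=0.0483 V=0.0483[hold]  S*(2)=-
k=1: j=0 S=135.8900 intr=0.0000 cont=1.4398 V=1.4398[hold]; j=1 S=152.6788 intr=0.0000 cont=0.2530 V=0.2530[hold]  S*(1)=-
k=0: j=0 S=144.0400 intr=0.0000 cont=0.7656 V=0.7656[hold]  S*(0)=-

price = 0.7656
boundary = - - - - - 107.6476 101.5567 107.6476
tree:
0.7656
1.4398 0.2530
2.6494 0.5212 0.0483
4.7478 1.0583 0.1115 0.0000
8.2346 2.1096 0.2569 0.0000 0.0000
13.7124 4.1023 0.5923 0.0000 0.0000 0.0000
19.8033 7.7026 1.3654 0.0000 0.0000 0.0000 0.0000
25.5496 13.7124 3.1477 0.0000 0.0000 0.0000 0.0000 0.0000
30.9707 19.8033 7.2562 0.0000 0.0000 0.0000 0.0000 0.0000 0.0000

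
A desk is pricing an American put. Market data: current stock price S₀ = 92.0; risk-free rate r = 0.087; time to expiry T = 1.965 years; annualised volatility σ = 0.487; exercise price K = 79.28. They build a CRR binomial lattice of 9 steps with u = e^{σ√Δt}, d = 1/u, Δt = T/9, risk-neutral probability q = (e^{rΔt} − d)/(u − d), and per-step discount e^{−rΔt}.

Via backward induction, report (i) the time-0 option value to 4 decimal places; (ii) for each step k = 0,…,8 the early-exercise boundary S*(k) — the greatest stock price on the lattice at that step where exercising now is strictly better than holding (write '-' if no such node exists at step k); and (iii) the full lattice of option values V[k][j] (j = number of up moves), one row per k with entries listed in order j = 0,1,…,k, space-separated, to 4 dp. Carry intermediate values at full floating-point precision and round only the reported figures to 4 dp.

params: Δt=0.21833 u=1.25553 d=0.79648 q=0.48513 e^(-rΔt)=0.98118
t_9 payoffs: 67.4128 60.5731 49.7913 32.7955 6.0041 0.0000 0.0000 0.0000 0.0000 0.0000
t_8: node(8,0) S=14.8996 payoff=64.3804 vs cont=62.8886 → 64.3804 [stop]  node(8,1) S=23.4871 payoff=55.7929 vs cont=54.3012 → 55.7929 [stop]  node(8,2) S=37.0239 payoff=42.2561 vs cont=40.7644 → 42.2561 [stop]  node(8,3) S=58.3626 payoff=20.9174 vs cont=19.4257 → 20.9174 [stop]  node(8,4) S=92.0000 payoff=0.0000 vs cont=3.0332 → 3.0332 [wait]  node(8,5) S=145.0243 payoff=0.0000 vs cont=0.0000 → 0.0000 [wait]  node(8,6) S=228.6092 payoff=0.0000 vs cont=0.0000 → 0.0000 [wait]  node(8,7) S=360.3684 payoff=0.0000 vs cont=0.0000 → 0.0000 [wait]  node(8,8) S=568.0671 payoff=0.0000 vs cont=0.0000 → 0.0000 [wait]  ⇒ S*(8)=58.3626
t_7: node(7,0) S=18.7069 payoff=60.5731 vs cont=59.0814 → 60.5731 [stop]  node(7,1) S=29.4887 payoff=49.7913 vs cont=48.2996 → 49.7913 [stop]  node(7,2) S=46.4845 payoff=32.7955 vs cont=31.3038 → 32.7955 [stop]  node(7,3) S=73.2759 payoff=6.0041 vs cont=12.0109 → 12.0109 [wait]  node(7,4) S=115.5086 payoff=0.0000 vs cont=1.5323 → 1.5323 [wait]  node(7,5) S=182.0821 payoff=0.0000 vs cont=0.0000 → 0.0000 [wait]  node(7,6) S=287.0253 payoff=0.0000 vs cont=0.0000 → 0.0000 [wait]  node(7,7) S=452.4527 payoff=0.0000 vs cont=0.0000 → 0.0000 [wait]  ⇒ S*(7)=46.4845
t_6: node(6,0) S=23.4871 payoff=55.7929 vs cont=54.3012 → 55.7929 [stop]  node(6,1) S=37.0239 payoff=42.2561 vs cont=40.7644 → 42.2561 [stop]  node(6,2) S=58.3626 payoff=20.9174 vs cont=22.2849 → 22.2849 [wait]  node(6,3) S=92.0000 payoff=0.0000 vs cont=6.7971 → 6.7971 [wait]  node(6,4) S=145.0243 payoff=0.0000 vs cont=0.7741 → 0.7741 [wait]  node(6,5) S=228.6092 payoff=0.0000 vs cont=0.0000 → 0.0000 [wait]  node(6,6) S=360.3684 payoff=0.0000 vs cont=0.0000 → 0.0000 [wait]  ⇒ S*(6)=37.0239
t_5: node(5,0) S=29.4887 payoff=49.7913 vs cont=48.2996 → 49.7913 [stop]  node(5,1) S=46.4845 payoff=32.7955 vs cont=31.9547 → 32.7955 [stop]  node(5,2) S=73.2759 payoff=6.0041 vs cont=14.4934 → 14.4934 [wait]  node(5,3) S=115.5086 payoff=0.0000 vs cont=3.8022 → 3.8022 [wait]  node(5,4) S=182.0821 payoff=0.0000 vs cont=0.3911 → 0.3911 [wait]  node(5,5) S=287.0253 payoff=0.0000 vs cont=0.0000 → 0.0000 [wait]  ⇒ S*(5)=46.4845
t_4: node(4,0) S=37.0239 payoff=42.2561 vs cont=40.7644 → 42.2561 [stop]  node(4,1) S=58.3626 payoff=20.9174 vs cont=23.4666 → 23.4666 [wait]  node(4,2) S=92.0000 payoff=0.0000 vs cont=9.1317 → 9.1317 [wait]  node(4,3) S=145.0243 payoff=0.0000 vs cont=2.1070 → 2.1070 [wait]  node(4,4) S=228.6092 payoff=0.0000 vs cont=0.1976 → 0.1976 [wait]  ⇒ S*(4)=37.0239
t_3: node(3,0) S=46.4845 payoff=32.7955 vs cont=32.5172 → 32.7955 [stop]  node(3,1) S=73.2759 payoff=6.0041 vs cont=16.2016 → 16.2016 [wait]  node(3,2) S=115.5086 payoff=0.0000 vs cont=5.6161 → 5.6161 [wait]  node(3,3) S=182.0821 payoff=0.0000 vs cont=1.1584 → 1.1584 [wait]  ⇒ S*(3)=46.4845
t_2: node(2,0) S=58.3626 payoff=20.9174 vs cont=24.2797 → 24.2797 [wait]  node(2,1) S=92.0000 payoff=0.0000 vs cont=10.8580 → 10.8580 [wait]  node(2,2) S=145.0243 payoff=0.0000 vs cont=3.3886 → 3.3886 [wait]  ⇒ S*(2)=-
t_1: node(1,0) S=73.2759 payoff=6.0041 vs cont=17.4341 → 17.4341 [wait]  node(1,1) S=115.5086 payoff=0.0000 vs cont=7.0983 → 7.0983 [wait]  ⇒ S*(1)=-
t_0: node(0,0) S=92.0000 payoff=0.0000 vs cont=12.1862 → 12.1862 [wait]  ⇒ S*(0)=-

price = 12.1862
boundary = - - - 46.4845 37.0239 46.4845 37.0239 46.4845 58.3626
tree:
12.1862
17.4341 7.0983
24.2797 10.8580 3.3886
32.7955 16.2016 5.6161 1.1584
42.2561 23.4666 9.1317 2.1070 0.1976
49.7913 32.7955 14.4934 3.8022 0.3911 0.0000
55.7929 42.2561 22.2849 6.7971 0.7741 0.0000 0.0000
60.5731 49.7913 32.7955 12.0109 1.5323 0.0000 0.0000 0.0000
64.3804 55.7929 42.2561 20.9174 3.0332 0.0000 0.0000 0.0000 0.0000
67.4128 60.5731 49.7913 32.7955 6.0041 0.0000 0.0000 0.0000 0.0000 0.0000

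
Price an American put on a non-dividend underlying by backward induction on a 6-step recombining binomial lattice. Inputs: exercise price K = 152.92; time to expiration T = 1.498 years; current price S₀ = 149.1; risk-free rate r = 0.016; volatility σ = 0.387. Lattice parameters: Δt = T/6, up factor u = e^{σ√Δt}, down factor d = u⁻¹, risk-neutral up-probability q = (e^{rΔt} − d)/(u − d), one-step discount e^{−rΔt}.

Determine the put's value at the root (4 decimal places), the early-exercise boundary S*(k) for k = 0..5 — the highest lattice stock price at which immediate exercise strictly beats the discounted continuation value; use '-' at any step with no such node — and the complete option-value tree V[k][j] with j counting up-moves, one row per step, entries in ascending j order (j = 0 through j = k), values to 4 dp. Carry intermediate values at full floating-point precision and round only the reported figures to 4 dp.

Δt=0.24967  u=1.21333  d=0.82418  q=0.46209  discount=0.99601
step 6 (expiry): payoffs max(K−S,0) = 106.1898 84.1248 51.6414 3.8200 0.0000 0.0000 0.0000
step 5: (k=5,j=0): S=56.6993, (K−S)⁺=96.2207, hold=95.6110 ⇒ V=96.2207 exercise | (k=5,j=1): S=83.4714, (K−S)⁺=69.4486, hold=68.8389 ⇒ V=69.4486 exercise | (k=5,j=2): S=122.8847, (K−S)⁺=30.0353, hold=29.4257 ⇒ V=30.0353 exercise | (k=5,j=3): S=180.9079, (K−S)⁺=0.0000, hold=2.0466 ⇒ V=2.0466 continue | (k=5,j=4): S=266.3284, (K−S)⁺=0.0000, hold=0.0000 ⇒ V=0.0000 continue | (k=5,j=5): S=392.0824, (K−S)⁺=0.0000, hold=0.0000 ⇒ V=0.0000 continue  boundary S*=122.8847
step 4: (k=4,j=0): S=68.7952, (K−S)⁺=84.1248, hold=83.5152 ⇒ V=84.1248 exercise | (k=4,j=1): S=101.2786, (K−S)⁺=51.6414, hold=51.0317 ⇒ V=51.6414 exercise | (k=4,j=2): S=149.1000, (K−S)⁺=3.8200, hold=17.0338 ⇒ V=17.0338 continue | (k=4,j=3): S=219.5015, (K−S)⁺=0.0000, hold=1.0965 ⇒ V=1.0965 continue | (k=4,j=4): S=323.1450, (K−S)⁺=0.0000, hold=0.0000 ⇒ V=0.0000 continue  boundary S*=101.2786
step 3: (k=3,j=0): S=83.4714, (K−S)⁺=69.4486, hold=68.8389 ⇒ V=69.4486 exercise | (k=3,j=1): S=122.8847, (K−S)⁺=30.0353, hold=35.5073 ⇒ V=35.5073 continue | (k=3,j=2): S=180.9079, (K−S)⁺=0.0000, hold=9.6307 ⇒ V=9.6307 continue | (k=3,j=3): S=266.3284, (K−S)⁺=0.0000, hold=0.5875 ⇒ V=0.5875 continue  boundary S*=83.4714
step 2: (k=2,j=0): S=101.2786, (K−S)⁺=51.6414, hold=53.5502 ⇒ V=53.5502 continue | (k=2,j=1): S=149.1000, (K−S)⁺=3.8200, hold=23.4560 ⇒ V=23.4560 continue | (k=2,j=2): S=219.5015, (K−S)⁺=0.0000, hold=5.4302 ⇒ V=5.4302 continue  boundary S*=-
step 1: (k=1,j=0): S=122.8847, (K−S)⁺=30.0353, hold=39.4859 ⇒ V=39.4859 continue | (k=1,j=1): S=180.9079, (K−S)⁺=0.0000, hold=15.0661 ⇒ V=15.0661 continue  boundary S*=-
step 0: (k=0,j=0): S=149.1000, (K−S)⁺=3.8200, hold=28.0892 ⇒ V=28.0892 continue  boundary S*=-

price = 28.0892
boundary = - - - 83.4714 101.2786 122.8847
tree:
28.0892
39.4859 15.0661
53.5502 23.4560 5.4302
69.4486 35.5073 9.6307 0.5875
84.1248 51.6414 17.0338 1.0965 0.0000
96.2207 69.4486 30.0353 2.0466 0.0000 0.0000
106.1898 84.1248 51.6414 3.8200 0.0000 0.0000 0.0000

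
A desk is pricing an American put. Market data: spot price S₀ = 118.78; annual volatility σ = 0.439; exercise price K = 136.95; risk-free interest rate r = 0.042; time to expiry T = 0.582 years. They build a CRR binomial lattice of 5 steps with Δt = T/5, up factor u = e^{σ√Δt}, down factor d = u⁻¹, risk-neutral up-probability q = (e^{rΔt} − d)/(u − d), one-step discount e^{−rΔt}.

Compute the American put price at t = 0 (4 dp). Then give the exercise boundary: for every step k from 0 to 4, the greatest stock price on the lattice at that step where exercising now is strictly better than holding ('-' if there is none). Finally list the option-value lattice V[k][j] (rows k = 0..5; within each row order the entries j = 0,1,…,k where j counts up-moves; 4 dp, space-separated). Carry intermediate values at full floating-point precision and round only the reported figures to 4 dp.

price = 25.3726
boundary = - - 88.0339 102.2578 118.7800
tree:
25.3726
36.0781 13.9847
48.9161 22.4794 4.8855
61.1615 34.6922 9.4218 0.0000
71.7036 48.9161 18.1700 0.0000 0.0000
80.7793 61.1615 34.6922 0.0000 0.0000 0.0000

params: Δt=0.11640 u=1.16157 d=0.86090 q=0.47893 e^(-rΔt)=0.99512
t_5 payoffs: 80.7793 61.1615 34.6922 0.0000 0.0000 0.0000
t_4: node(4,0) S=65.2464 payoff=71.7036 vs cont=71.0357 → 71.7036 [stop]  node(4,1) S=88.0339 payoff=48.9161 vs cont=48.2482 → 48.9161 [stop]  node(4,2) S=118.7800 payoff=18.1700 vs cont=17.9890 → 18.1700 [stop]  node(4,3) S=160.2643 payoff=0.0000 vs cont=0.0000 → 0.0000 [wait]  node(4,4) S=216.2371 payoff=0.0000 vs cont=0.0000 → 0.0000 [wait]  ⇒ S*(4)=118.7800
t_3: node(3,0) S=75.7885 payoff=61.1615 vs cont=60.4936 → 61.1615 [stop]  node(3,1) S=102.2578 payoff=34.6922 vs cont=34.0243 → 34.6922 [stop]  node(3,2) S=137.9717 payoff=0.0000 vs cont=9.4218 → 9.4218 [wait]  node(3,3) S=186.1587 payoff=0.0000 vs cont=0.0000 → 0.0000 [wait]  ⇒ S*(3)=102.2578
t_2: node(2,0) S=88.0339 payoff=48.9161 vs cont=48.2482 → 48.9161 [stop]  node(2,1) S=118.7800 payoff=18.1700 vs cont=22.4794 → 22.4794 [wait]  node(2,2) S=160.2643 payoff=0.0000 vs cont=4.8855 → 4.8855 [wait]  ⇒ S*(2)=88.0339
t_1: node(1,0) S=102.2578 payoff=34.6922 vs cont=36.0781 → 36.0781 [wait]  node(1,1) S=137.9717 payoff=0.0000 vs cont=13.9847 → 13.9847 [wait]  ⇒ S*(1)=-
t_0: node(0,0) S=118.7800 payoff=18.1700 vs cont=25.3726 → 25.3726 [wait]  ⇒ S*(0)=-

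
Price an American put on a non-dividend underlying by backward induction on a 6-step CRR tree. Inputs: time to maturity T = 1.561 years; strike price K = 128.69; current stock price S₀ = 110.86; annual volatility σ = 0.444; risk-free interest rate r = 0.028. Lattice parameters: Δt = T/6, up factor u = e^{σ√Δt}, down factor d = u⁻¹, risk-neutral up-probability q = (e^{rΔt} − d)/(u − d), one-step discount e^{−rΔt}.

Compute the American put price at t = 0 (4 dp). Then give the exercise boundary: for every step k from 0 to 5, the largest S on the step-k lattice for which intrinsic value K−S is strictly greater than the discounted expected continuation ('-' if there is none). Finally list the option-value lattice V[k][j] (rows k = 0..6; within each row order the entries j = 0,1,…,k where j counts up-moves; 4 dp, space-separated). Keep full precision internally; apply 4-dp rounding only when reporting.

price = 33.8788
boundary = - - - 56.1969 70.4801 88.3936
tree:
33.8788
45.3422 20.9406
58.5468 30.5392 9.9888
72.4931 43.0818 16.2790 2.7526
83.8818 58.2099 25.9814 5.1311 0.0000
92.9624 72.4931 40.2964 9.5649 0.0000 0.0000
100.2028 83.8818 58.2099 17.8300 0.0000 0.0000 0.0000

Δt=0.26017, u=1.25416, d=0.79734, q=0.45963, disc=e^(-rΔt)=0.99274
k=6 terminal: V=max(K-S,0) → 100.2028 83.8818 58.2099 17.8300 0.0000 0.0000 0.0000
k=5: j=0 S=35.7276 intr=92.9624 cont=92.0284 V=92.9624[EX]; j=1 S=56.1969 intr=72.4931 cont=71.5591 V=72.4931[EX]; j=2 S=88.3936 intr=40.2964 cont=39.3624 V=40.2964[EX]; j=3 S=139.0366 intr=0.0000 cont=9.5649 V=9.5649[hold]; j=4 S=218.6944 intr=0.0000 cont=0.0000 V=0.0000[hold]; j=5 S=343.9902 intr=0.0000 cont=0.0000 V=0.0000[hold]  S*(5)=88.3936
k=4: j=0 S=44.8082 intr=83.8818 cont=82.9477 V=83.8818[EX]; j=1 S=70.4801 intr=58.2099 cont=57.2759 V=58.2099[EX]; j=2 S=110.8600 intr=17.8300 cont=25.9814 V=25.9814[hold]; j=3 S=174.3747 intr=0.0000 cont=5.1311 V=5.1311[hold]; j=4 S=274.2786 intr=0.0000 cont=0.0000 V=0.0000[hold]  S*(4)=70.4801
k=3: j=0 S=56.1969 intr=72.4931 cont=71.5591 V=72.4931[EX]; j=1 S=88.3936 intr=40.2964 cont=43.0818 V=43.0818[hold]; j=2 S=139.0366 intr=0.0000 cont=16.2790 V=16.2790[hold]; j=3 S=218.6944 intr=0.0000 cont=2.7526 V=2.7526[hold]  S*(3)=56.1969
k=2: j=0 S=70.4801 intr=58.2099 cont=58.5468 V=58.5468[hold]; j=1 S=110.8600 intr=17.8300 cont=30.5392 V=30.5392[hold]; j=2 S=174.3747 intr=0.0000 cont=9.9888 V=9.9888[hold]  S*(2)=-
k=1: j=0 S=88.3936 intr=40.2964 cont=45.3422 V=45.3422[hold]; j=1 S=139.0366 intr=0.0000 cont=20.9406 V=20.9406[hold]  S*(1)=-
k=0: j=0 S=110.8600 intr=17.8300 cont=33.8788 V=33.8788[hold]  S*(0)=-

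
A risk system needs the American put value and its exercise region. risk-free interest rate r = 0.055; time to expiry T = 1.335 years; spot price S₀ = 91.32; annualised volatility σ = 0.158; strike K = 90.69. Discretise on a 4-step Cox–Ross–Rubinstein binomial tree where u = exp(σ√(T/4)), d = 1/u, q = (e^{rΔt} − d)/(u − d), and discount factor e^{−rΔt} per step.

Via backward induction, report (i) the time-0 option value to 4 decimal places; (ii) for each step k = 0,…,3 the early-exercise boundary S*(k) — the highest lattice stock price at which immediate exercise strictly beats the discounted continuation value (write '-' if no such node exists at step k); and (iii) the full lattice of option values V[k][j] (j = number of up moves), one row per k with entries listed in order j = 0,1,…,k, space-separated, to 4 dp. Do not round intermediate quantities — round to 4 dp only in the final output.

price = 3.9284
boundary = - - 76.0821 83.3536
tree:
3.9284
7.7691 1.2562
14.6079 3.0358 0.0000
21.2450 7.3364 0.0000 0.0000
27.3031 14.6079 0.0000 0.0000 0.0000

Δt=0.33375  u=1.09557  d=0.91276  q=0.57853  discount=0.98181
step 4 (expiry): payoffs max(K−S,0) = 27.3031 14.6079 0.0000 0.0000 0.0000
step 3: (k=3,j=0): S=69.4450, (K−S)⁺=21.2450, hold=19.5955 ⇒ V=21.2450 exercise | (k=3,j=1): S=83.3536, (K−S)⁺=7.3364, hold=6.0447 ⇒ V=7.3364 exercise | (k=3,j=2): S=100.0478, (K−S)⁺=0.0000, hold=0.0000 ⇒ V=0.0000 continue | (k=3,j=3): S=120.0856, (K−S)⁺=0.0000, hold=0.0000 ⇒ V=0.0000 continue  boundary S*=83.3536
step 2: (k=2,j=0): S=76.0821, (K−S)⁺=14.6079, hold=12.9583 ⇒ V=14.6079 exercise | (k=2,j=1): S=91.3200, (K−S)⁺=0.0000, hold=3.0358 ⇒ V=3.0358 continue | (k=2,j=2): S=109.6098, (K−S)⁺=0.0000, hold=0.0000 ⇒ V=0.0000 continue  boundary S*=76.0821
step 1: (k=1,j=0): S=83.3536, (K−S)⁺=7.3364, hold=7.7691 ⇒ V=7.7691 continue | (k=1,j=1): S=100.0478, (K−S)⁺=0.0000, hold=1.2562 ⇒ V=1.2562 continue  boundary S*=-
step 0: (k=0,j=0): S=91.3200, (K−S)⁺=0.0000, hold=3.9284 ⇒ V=3.9284 continue  boundary S*=-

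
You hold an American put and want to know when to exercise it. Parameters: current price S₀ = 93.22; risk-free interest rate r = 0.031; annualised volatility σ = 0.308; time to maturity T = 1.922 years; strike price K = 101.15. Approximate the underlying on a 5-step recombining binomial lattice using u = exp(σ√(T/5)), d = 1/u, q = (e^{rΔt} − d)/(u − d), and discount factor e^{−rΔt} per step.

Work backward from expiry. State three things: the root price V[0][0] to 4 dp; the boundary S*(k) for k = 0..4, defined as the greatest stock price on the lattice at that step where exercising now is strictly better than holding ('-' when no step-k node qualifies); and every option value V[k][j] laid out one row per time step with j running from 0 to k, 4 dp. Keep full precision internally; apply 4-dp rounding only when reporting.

params: Δt=0.38440 u=1.21041 d=0.82617 q=0.48360 e^(-rΔt)=0.98815
t_5 payoffs: 65.2706 48.5833 24.1348 0.0000 0.0000 0.0000
t_4: node(4,0) S=43.4288 payoff=57.7212 vs cont=56.5230 → 57.7212 [stop]  node(4,1) S=63.6273 payoff=37.5227 vs cont=36.3245 → 37.5227 [stop]  node(4,2) S=93.2200 payoff=7.9300 vs cont=12.3155 → 12.3155 [wait]  node(4,3) S=136.5761 payoff=0.0000 vs cont=0.0000 → 0.0000 [wait]  node(4,4) S=200.0970 payoff=0.0000 vs cont=0.0000 → 0.0000 [wait]  ⇒ S*(4)=63.6273
t_3: node(3,0) S=52.5667 payoff=48.5833 vs cont=47.3851 → 48.5833 [stop]  node(3,1) S=77.0152 payoff=24.1348 vs cont=25.0324 → 25.0324 [wait]  node(3,2) S=112.8345 payoff=0.0000 vs cont=6.2844 → 6.2844 [wait]  node(3,3) S=165.3133 payoff=0.0000 vs cont=0.0000 → 0.0000 [wait]  ⇒ S*(3)=52.5667
t_2: node(2,0) S=63.6273 payoff=37.5227 vs cont=36.7534 → 37.5227 [stop]  node(2,1) S=93.2200 payoff=7.9300 vs cont=15.7767 → 15.7767 [wait]  node(2,2) S=136.5761 payoff=0.0000 vs cont=3.2068 → 3.2068 [wait]  ⇒ S*(2)=63.6273
t_1: node(1,0) S=77.0152 payoff=24.1348 vs cont=26.6864 → 26.6864 [wait]  node(1,1) S=112.8345 payoff=0.0000 vs cont=9.5830 → 9.5830 [wait]  ⇒ S*(1)=-
t_0: node(0,0) S=93.2200 payoff=7.9300 vs cont=18.1970 → 18.1970 [wait]  ⇒ S*(0)=-

price = 18.1970
boundary = - - 63.6273 52.5667 63.6273
tree:
18.1970
26.6864 9.5830
37.5227 15.7767 3.2068
48.5833 25.0324 6.2844 0.0000
57.7212 37.5227 12.3155 0.0000 0.0000
65.2706 48.5833 24.1348 0.0000 0.0000 0.0000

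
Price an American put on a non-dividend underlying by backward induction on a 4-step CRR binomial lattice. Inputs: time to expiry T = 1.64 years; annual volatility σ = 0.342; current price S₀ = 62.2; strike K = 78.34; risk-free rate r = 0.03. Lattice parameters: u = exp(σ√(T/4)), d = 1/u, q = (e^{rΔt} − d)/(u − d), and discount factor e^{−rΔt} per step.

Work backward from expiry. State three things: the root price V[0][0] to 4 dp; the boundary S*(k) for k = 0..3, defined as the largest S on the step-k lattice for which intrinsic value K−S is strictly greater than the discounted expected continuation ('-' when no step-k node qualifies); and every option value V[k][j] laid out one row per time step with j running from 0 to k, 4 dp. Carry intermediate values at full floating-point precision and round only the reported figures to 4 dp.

params: Δt=0.41000 u=1.24481 d=0.80333 q=0.47350 e^(-rΔt)=0.98778
t_4 payoffs: 52.4357 38.1997 16.1400 0.0000 0.0000
t_3: node(3,0) S=32.2460 payoff=46.0940 vs cont=45.1363 → 46.0940 [stop]  node(3,1) S=49.9673 payoff=28.3727 vs cont=27.4151 → 28.3727 [stop]  node(3,2) S=77.4275 payoff=0.9125 vs cont=8.3938 → 8.3938 [wait]  node(3,3) S=119.9789 payoff=0.0000 vs cont=0.0000 → 0.0000 [wait]  ⇒ S*(3)=49.9673
t_2: node(2,0) S=40.1403 payoff=38.1997 vs cont=37.2420 → 38.1997 [stop]  node(2,1) S=62.2000 payoff=16.1400 vs cont=18.6814 → 18.6814 [wait]  node(2,2) S=96.3829 payoff=0.0000 vs cont=4.3653 → 4.3653 [wait]  ⇒ S*(2)=40.1403
t_1: node(1,0) S=49.9673 payoff=28.3727 vs cont=28.6037 → 28.6037 [wait]  node(1,1) S=77.4275 payoff=0.9125 vs cont=11.7572 → 11.7572 [wait]  ⇒ S*(1)=-
t_0: node(0,0) S=62.2000 payoff=16.1400 vs cont=20.3747 → 20.3747 [wait]  ⇒ S*(0)=-

price = 20.3747
boundary = - - 40.1403 49.9673
tree:
20.3747
28.6037 11.7572
38.1997 18.6814 4.3653
46.0940 28.3727 8.3938 0.0000
52.4357 38.1997 16.1400 0.0000 0.0000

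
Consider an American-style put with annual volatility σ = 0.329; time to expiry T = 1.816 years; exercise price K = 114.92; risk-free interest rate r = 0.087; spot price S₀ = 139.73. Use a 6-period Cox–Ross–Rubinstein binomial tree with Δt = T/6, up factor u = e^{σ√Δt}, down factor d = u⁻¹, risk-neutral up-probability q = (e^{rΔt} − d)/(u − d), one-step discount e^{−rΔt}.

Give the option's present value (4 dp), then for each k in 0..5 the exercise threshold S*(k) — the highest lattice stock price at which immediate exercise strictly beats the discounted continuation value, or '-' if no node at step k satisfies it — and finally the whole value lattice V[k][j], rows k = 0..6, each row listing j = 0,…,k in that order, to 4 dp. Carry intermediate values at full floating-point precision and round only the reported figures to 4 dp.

price = 7.4696
boundary = - - - 81.1835 67.7424 81.1835
tree:
7.4696
12.7581 3.1228
21.1400 5.9150 0.7863
33.7365 10.9556 1.7110 0.0000
47.1776 19.6716 3.7230 0.0000 0.0000
58.3933 33.7365 8.1013 0.0000 0.0000 0.0000
67.7521 47.1776 17.6284 0.0000 0.0000 0.0000 0.0000

Δt=0.30267, u=1.19841, d=0.83444, q=0.52818, disc=e^(-rΔt)=0.97401
k=6 terminal: V=max(K-S,0) → 67.7521 47.1776 17.6284 0.0000 0.0000 0.0000 0.0000
k=5: j=0 S=56.5267 intr=58.3933 cont=55.4067 V=58.3933[EX]; j=1 S=81.1835 intr=33.7365 cont=30.7499 V=33.7365[EX]; j=2 S=116.5957 intr=0.0000 cont=8.1013 V=8.1013[hold]; j=3 S=167.4545 intr=0.0000 cont=0.0000 V=0.0000[hold]; j=4 S=240.4979 intr=0.0000 cont=0.0000 V=0.0000[hold]; j=5 S=345.4028 intr=0.0000 cont=0.0000 V=0.0000[hold]  S*(5)=81.1835
k=4: j=0 S=67.7424 intr=47.1776 cont=44.1910 V=47.1776[EX]; j=1 S=97.2916 intr=17.6284 cont=19.6716 V=19.6716[hold]; j=2 S=139.7300 intr=0.0000 cont=3.7230 V=3.7230[hold]; j=3 S=200.6800 intr=0.0000 cont=0.0000 V=0.0000[hold]; j=4 S=288.2163 intr=0.0000 cont=0.0000 V=0.0000[hold]  S*(4)=67.7424
k=3: j=0 S=81.1835 intr=33.7365 cont=31.8010 V=33.7365[EX]; j=1 S=116.5957 intr=0.0000 cont=10.9556 V=10.9556[hold]; j=2 S=167.4545 intr=0.0000 cont=1.7110 V=1.7110[hold]; j=3 S=240.4979 intr=0.0000 cont=0.0000 V=0.0000[hold]  S*(3)=81.1835
k=2: j=0 S=97.2916 intr=17.6284 cont=21.1400 V=21.1400[hold]; j=1 S=139.7300 intr=0.0000 cont=5.9150 V=5.9150[hold]; j=2 S=200.6800 intr=0.0000 cont=0.7863 V=0.7863[hold]  S*(2)=-
k=1: j=0 S=116.5957 intr=0.0000 cont=12.7581 V=12.7581[hold]; j=1 S=167.4545 intr=0.0000 cont=3.1228 V=3.1228[hold]  S*(1)=-
k=0: j=0 S=139.7300 intr=0.0000 cont=7.4696 V=7.4696[hold]  S*(0)=-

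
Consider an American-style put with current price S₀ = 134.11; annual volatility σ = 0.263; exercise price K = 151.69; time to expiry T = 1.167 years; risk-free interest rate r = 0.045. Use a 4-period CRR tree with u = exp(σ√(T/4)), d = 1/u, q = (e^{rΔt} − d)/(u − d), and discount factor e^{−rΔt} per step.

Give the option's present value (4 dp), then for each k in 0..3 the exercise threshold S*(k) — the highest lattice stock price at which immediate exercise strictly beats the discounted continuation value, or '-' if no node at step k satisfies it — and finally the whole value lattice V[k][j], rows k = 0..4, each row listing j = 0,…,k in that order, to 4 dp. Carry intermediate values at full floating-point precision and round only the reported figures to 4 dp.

Δt=0.29175  u=1.15264  d=0.86757  q=0.51090  discount=0.98696
step 4 (expiry): payoffs max(K−S,0) = 75.7127 50.7479 17.5800 0.0000 0.0000
step 3: (k=3,j=0): S=87.5746, (K−S)⁺=64.1154, hold=62.1369 ⇒ V=64.1154 exercise | (k=3,j=1): S=116.3501, (K−S)⁺=35.3399, hold=33.3614 ⇒ V=35.3399 exercise | (k=3,j=2): S=154.5808, (K−S)⁺=0.0000, hold=8.4862 ⇒ V=8.4862 continue | (k=3,j=3): S=205.3734, (K−S)⁺=0.0000, hold=0.0000 ⇒ V=0.0000 continue  boundary S*=116.3501
step 2: (k=2,j=0): S=100.9421, (K−S)⁺=50.7479, hold=48.7694 ⇒ V=50.7479 exercise | (k=2,j=1): S=134.1100, (K−S)⁺=17.5800, hold=21.3382 ⇒ V=21.3382 continue | (k=2,j=2): S=178.1763, (K−S)⁺=0.0000, hold=4.0964 ⇒ V=4.0964 continue  boundary S*=100.9421
step 1: (k=1,j=0): S=116.3501, (K−S)⁺=35.3399, hold=35.2565 ⇒ V=35.3399 exercise | (k=1,j=1): S=154.5808, (K−S)⁺=0.0000, hold=12.3659 ⇒ V=12.3659 continue  boundary S*=116.3501
step 0: (k=0,j=0): S=134.1100, (K−S)⁺=17.5800, hold=23.2946 ⇒ V=23.2946 continue  boundary S*=-

price = 23.2946
boundary = - 116.3501 100.9421 116.3501
tree:
23.2946
35.3399 12.3659
50.7479 21.3382 4.0964
64.1154 35.3399 8.4862 0.0000
75.7127 50.7479 17.5800 0.0000 0.0000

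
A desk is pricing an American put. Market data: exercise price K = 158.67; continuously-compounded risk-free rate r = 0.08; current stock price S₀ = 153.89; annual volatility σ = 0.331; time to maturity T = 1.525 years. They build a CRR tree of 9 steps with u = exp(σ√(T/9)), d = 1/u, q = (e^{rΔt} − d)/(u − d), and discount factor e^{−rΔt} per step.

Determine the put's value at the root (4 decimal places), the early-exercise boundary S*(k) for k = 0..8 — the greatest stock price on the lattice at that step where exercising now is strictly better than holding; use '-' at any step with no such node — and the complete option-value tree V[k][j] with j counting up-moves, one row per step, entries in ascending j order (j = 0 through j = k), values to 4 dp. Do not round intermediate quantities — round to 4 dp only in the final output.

Δt=0.16944  u=1.14597  d=0.87262  q=0.51592  discount=0.98654
step 9 (expiry): payoffs max(K−S,0) = 113.5208 99.3779 80.8047 56.4136 24.3820 0.0000 0.0000 0.0000 0.0000 0.0000
step 8: (k=8,j=0): S=51.7397, (K−S)⁺=106.9303, hold=104.7940 ⇒ V=106.9303 exercise | (k=8,j=1): S=67.9470, (K−S)⁺=90.7230, hold=88.5866 ⇒ V=90.7230 exercise | (k=8,j=2): S=89.2313, (K−S)⁺=69.4387, hold=67.3024 ⇒ V=69.4387 exercise | (k=8,j=3): S=117.1828, (K−S)⁺=41.4872, hold=39.3509 ⇒ V=41.4872 exercise | (k=8,j=4): S=153.8900, (K−S)⁺=4.7800, hold=11.6440 ⇒ V=11.6440 continue | (k=8,j=5): S=202.0957, (K−S)⁺=0.0000, hold=0.0000 ⇒ V=0.0000 continue | (k=8,j=6): S=265.4017, (K−S)⁺=0.0000, hold=0.0000 ⇒ V=0.0000 continue | (k=8,j=7): S=348.5382, (K−S)⁺=0.0000, hold=0.0000 ⇒ V=0.0000 continue | (k=8,j=8): S=457.7170, (K−S)⁺=0.0000, hold=0.0000 ⇒ V=0.0000 continue  boundary S*=117.1828
step 7: (k=7,j=0): S=59.2921, (K−S)⁺=99.3779, hold=97.2415 ⇒ V=99.3779 exercise | (k=7,j=1): S=77.8653, (K−S)⁺=80.8047, hold=78.6684 ⇒ V=80.8047 exercise | (k=7,j=2): S=102.2564, (K−S)⁺=56.4136, hold=54.2773 ⇒ V=56.4136 exercise | (k=7,j=3): S=134.2880, (K−S)⁺=24.3820, hold=25.7393 ⇒ V=25.7393 continue | (k=7,j=4): S=176.3534, (K−S)⁺=0.0000, hold=5.5607 ⇒ V=5.5607 continue | (k=7,j=5): S=231.5956, (K−S)⁺=0.0000, hold=0.0000 ⇒ V=0.0000 continue | (k=7,j=6): S=304.1424, (K−S)⁺=0.0000, hold=0.0000 ⇒ V=0.0000 continue | (k=7,j=7): S=399.4144, (K−S)⁺=0.0000, hold=0.0000 ⇒ V=0.0000 continue  boundary S*=102.2564
step 6: (k=6,j=0): S=67.9470, (K−S)⁺=90.7230, hold=88.5866 ⇒ V=90.7230 exercise | (k=6,j=1): S=89.2313, (K−S)⁺=69.4387, hold=67.3024 ⇒ V=69.4387 exercise | (k=6,j=2): S=117.1828, (K−S)⁺=41.4872, hold=40.0417 ⇒ V=41.4872 exercise | (k=6,j=3): S=153.8900, (K−S)⁺=4.7800, hold=15.1224 ⇒ V=15.1224 continue | (k=6,j=4): S=202.0957, (K−S)⁺=0.0000, hold=2.6556 ⇒ V=2.6556 continue | (k=6,j=5): S=265.4017, (K−S)⁺=0.0000, hold=0.0000 ⇒ V=0.0000 continue | (k=6,j=6): S=348.5382, (K−S)⁺=0.0000, hold=0.0000 ⇒ V=0.0000 continue  boundary S*=117.1828
step 5: (k=5,j=0): S=77.8653, (K−S)⁺=80.8047, hold=78.6684 ⇒ V=80.8047 exercise | (k=5,j=1): S=102.2564, (K−S)⁺=56.4136, hold=54.2773 ⇒ V=56.4136 exercise | (k=5,j=2): S=134.2880, (K−S)⁺=24.3820, hold=27.5097 ⇒ V=27.5097 continue | (k=5,j=3): S=176.3534, (K−S)⁺=0.0000, hold=8.5736 ⇒ V=8.5736 continue | (k=5,j=4): S=231.5956, (K−S)⁺=0.0000, hold=1.2682 ⇒ V=1.2682 continue | (k=5,j=5): S=304.1424, (K−S)⁺=0.0000, hold=0.0000 ⇒ V=0.0000 continue  boundary S*=102.2564
step 4: (k=4,j=0): S=89.2313, (K−S)⁺=69.4387, hold=67.3024 ⇒ V=69.4387 exercise | (k=4,j=1): S=117.1828, (K−S)⁺=41.4872, hold=40.9428 ⇒ V=41.4872 exercise | (k=4,j=2): S=153.8900, (K−S)⁺=4.7800, hold=17.5013 ⇒ V=17.5013 continue | (k=4,j=3): S=202.0957, (K−S)⁺=0.0000, hold=4.7399 ⇒ V=4.7399 continue | (k=4,j=4): S=265.4017, (K−S)⁺=0.0000, hold=0.6057 ⇒ V=0.6057 continue  boundary S*=117.1828
step 3: (k=3,j=0): S=102.2564, (K−S)⁺=56.4136, hold=54.2773 ⇒ V=56.4136 exercise | (k=3,j=1): S=134.2880, (K−S)⁺=24.3820, hold=28.7205 ⇒ V=28.7205 continue | (k=3,j=2): S=176.3534, (K−S)⁺=0.0000, hold=10.7705 ⇒ V=10.7705 continue | (k=3,j=3): S=231.5956, (K−S)⁺=0.0000, hold=2.5719 ⇒ V=2.5719 continue  boundary S*=102.2564
step 2: (k=2,j=0): S=117.1828, (K−S)⁺=41.4872, hold=41.5590 ⇒ V=41.5590 continue | (k=2,j=1): S=153.8900, (K−S)⁺=4.7800, hold=19.1977 ⇒ V=19.1977 continue | (k=2,j=2): S=202.0957, (K−S)⁺=0.0000, hold=6.4526 ⇒ V=6.4526 continue  boundary S*=-
step 1: (k=1,j=0): S=134.2880, (K−S)⁺=24.3820, hold=29.6182 ⇒ V=29.6182 continue | (k=1,j=1): S=176.3534, (K−S)⁺=0.0000, hold=12.4523 ⇒ V=12.4523 continue  boundary S*=-
step 0: (k=0,j=0): S=153.8900, (K−S)⁺=4.7800, hold=20.4825 ⇒ V=20.4825 continue  boundary S*=-

price = 20.4825
boundary = - - - 102.2564 117.1828 102.2564 117.1828 102.2564 117.1828
tree:
20.4825
29.6182 12.4523
41.5590 19.1977 6.4526
56.4136 28.7205 10.7705 2.5719
69.4387 41.4872 17.5013 4.7399 0.6057
80.8047 56.4136 27.5097 8.5736 1.2682 0.0000
90.7230 69.4387 41.4872 15.1224 2.6556 0.0000 0.0000
99.3779 80.8047 56.4136 25.7393 5.5607 0.0000 0.0000 0.0000
106.9303 90.7230 69.4387 41.4872 11.6440 0.0000 0.0000 0.0000 0.0000
113.5208 99.3779 80.8047 56.4136 24.3820 0.0000 0.0000 0.0000 0.0000 0.0000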